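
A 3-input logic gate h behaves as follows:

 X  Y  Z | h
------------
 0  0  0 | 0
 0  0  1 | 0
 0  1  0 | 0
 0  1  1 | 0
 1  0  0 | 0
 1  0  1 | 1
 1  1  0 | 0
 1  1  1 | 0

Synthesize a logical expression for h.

h is 1 on exactly one input, (1,0,1), whose minterm is X·¬Y·Z. So h is just that conjunction.

h(X, Y, Z) = (X ∧ ¬Y) ∧ Z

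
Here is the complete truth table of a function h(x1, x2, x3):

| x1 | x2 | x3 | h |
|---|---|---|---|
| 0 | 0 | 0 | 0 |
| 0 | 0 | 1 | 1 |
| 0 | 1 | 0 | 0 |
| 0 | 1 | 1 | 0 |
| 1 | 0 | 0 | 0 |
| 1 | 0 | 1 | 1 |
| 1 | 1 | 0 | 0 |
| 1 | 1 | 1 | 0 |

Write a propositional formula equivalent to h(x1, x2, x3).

h(x1, x2, x3) = ((x1' · x2') · x3) + ((x1 · x2') · x3)

h=1 on 2 inputs: (0,0,1), (1,0,1). Reading each as a conjunction of literals (¬x1·¬x2·x3, x1·¬x2·x3) and taking the OR gives the canonical DNF.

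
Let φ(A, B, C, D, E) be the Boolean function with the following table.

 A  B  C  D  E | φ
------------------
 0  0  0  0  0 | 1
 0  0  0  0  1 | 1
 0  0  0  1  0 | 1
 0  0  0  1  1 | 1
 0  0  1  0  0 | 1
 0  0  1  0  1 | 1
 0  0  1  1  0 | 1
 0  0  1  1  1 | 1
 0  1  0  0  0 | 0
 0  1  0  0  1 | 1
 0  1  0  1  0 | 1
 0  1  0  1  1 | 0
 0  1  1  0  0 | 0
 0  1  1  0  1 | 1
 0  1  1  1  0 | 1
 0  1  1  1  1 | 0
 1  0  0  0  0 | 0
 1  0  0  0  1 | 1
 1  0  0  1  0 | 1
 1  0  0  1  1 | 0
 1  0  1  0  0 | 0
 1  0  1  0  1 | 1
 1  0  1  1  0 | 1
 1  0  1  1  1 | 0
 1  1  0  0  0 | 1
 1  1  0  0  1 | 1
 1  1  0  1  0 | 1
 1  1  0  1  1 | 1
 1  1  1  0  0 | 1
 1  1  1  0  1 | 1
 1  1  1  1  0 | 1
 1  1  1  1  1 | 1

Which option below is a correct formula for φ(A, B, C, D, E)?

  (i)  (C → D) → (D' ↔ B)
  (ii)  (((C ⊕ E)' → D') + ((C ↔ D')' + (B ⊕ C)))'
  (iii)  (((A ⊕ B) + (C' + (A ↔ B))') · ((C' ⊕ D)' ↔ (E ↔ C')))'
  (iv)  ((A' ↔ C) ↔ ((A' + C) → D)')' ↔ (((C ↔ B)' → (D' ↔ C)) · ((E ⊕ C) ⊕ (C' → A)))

(i) disagrees with φ on (0,0,0,0,0) (formula → 0, table → 1); rule it out.
(ii) disagrees with φ on (0,0,0,0,0) (formula → 0, table → 1); rule it out.
(iv) disagrees with φ on (0,0,0,0,0) (formula → 0, table → 1); rule it out.
Only (iii) survives; checking it on all 32 rows confirms it matches φ.

iii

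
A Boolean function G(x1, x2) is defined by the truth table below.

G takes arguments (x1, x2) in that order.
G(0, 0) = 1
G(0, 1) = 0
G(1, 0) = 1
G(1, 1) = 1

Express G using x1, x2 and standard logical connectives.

G(x1, x2) = x2 -> x1

This is x2 → x1 (false only at 0,1).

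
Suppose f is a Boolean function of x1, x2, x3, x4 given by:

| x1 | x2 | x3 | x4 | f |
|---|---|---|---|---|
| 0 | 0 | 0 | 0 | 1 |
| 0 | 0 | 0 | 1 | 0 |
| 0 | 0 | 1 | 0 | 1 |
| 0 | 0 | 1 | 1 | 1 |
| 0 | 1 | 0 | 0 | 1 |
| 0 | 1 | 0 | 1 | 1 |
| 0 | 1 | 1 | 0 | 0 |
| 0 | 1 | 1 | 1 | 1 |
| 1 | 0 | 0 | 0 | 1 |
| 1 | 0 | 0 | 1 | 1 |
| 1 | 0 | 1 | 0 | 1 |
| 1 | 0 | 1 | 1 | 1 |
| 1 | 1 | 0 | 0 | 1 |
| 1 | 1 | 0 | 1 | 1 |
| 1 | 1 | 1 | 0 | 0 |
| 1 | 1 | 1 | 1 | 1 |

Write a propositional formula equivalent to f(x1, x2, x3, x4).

f(x1, x2, x3, x4) = NOT (((((NOT x1 AND NOT x2) AND NOT x3) AND x4) OR (((NOT x1 AND x2) AND x3) AND NOT x4)) OR (((x1 AND x2) AND x3) AND NOT x4))

There are just 3 zero rows: (0,0,0,1), (0,1,1,0), (1,1,1,0). Their minterms are ¬x1·¬x2·¬x3·x4, ¬x1·x2·x3·¬x4, x1·x2·x3·¬x4; the OR of those covers precisely the 0-outputs, and negating it yields f.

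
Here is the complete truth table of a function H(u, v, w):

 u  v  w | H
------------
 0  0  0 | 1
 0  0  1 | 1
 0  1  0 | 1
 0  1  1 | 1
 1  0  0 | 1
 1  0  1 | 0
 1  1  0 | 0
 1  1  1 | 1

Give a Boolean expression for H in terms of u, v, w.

H(u, v, w) = NOT (((u AND NOT v) AND w) OR ((u AND v) AND NOT w))

There are just 2 zero rows: (1,0,1), (1,1,0). Their minterms are u·¬v·w, u·v·¬w; the OR of those covers precisely the 0-outputs, and negating it yields H.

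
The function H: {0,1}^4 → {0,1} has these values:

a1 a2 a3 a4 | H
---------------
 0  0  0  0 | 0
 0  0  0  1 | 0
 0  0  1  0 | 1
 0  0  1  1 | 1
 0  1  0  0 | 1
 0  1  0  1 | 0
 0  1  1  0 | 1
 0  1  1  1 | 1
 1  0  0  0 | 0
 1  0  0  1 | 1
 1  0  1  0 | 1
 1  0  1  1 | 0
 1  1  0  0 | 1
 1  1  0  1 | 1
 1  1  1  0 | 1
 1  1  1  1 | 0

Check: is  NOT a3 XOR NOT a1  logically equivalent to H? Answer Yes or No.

Test each input against both H and the formula:
  a1=0, a2=0, a3=0, a4=0: formula gives 0, H = 0 ✓
  a1=0, a2=0, a3=0, a4=1: formula gives 0, H = 0 ✓
  a1=0, a2=0, a3=1, a4=0: formula gives 1, H = 1 ✓
  a1=0, a2=0, a3=1, a4=1: formula gives 1, H = 1 ✓
  a1=0, a2=1, a3=0, a4=0: formula gives 0, but H = 1 ✗
Since they disagree at (0,1,0,0), the expression is not a correct formula for H.

No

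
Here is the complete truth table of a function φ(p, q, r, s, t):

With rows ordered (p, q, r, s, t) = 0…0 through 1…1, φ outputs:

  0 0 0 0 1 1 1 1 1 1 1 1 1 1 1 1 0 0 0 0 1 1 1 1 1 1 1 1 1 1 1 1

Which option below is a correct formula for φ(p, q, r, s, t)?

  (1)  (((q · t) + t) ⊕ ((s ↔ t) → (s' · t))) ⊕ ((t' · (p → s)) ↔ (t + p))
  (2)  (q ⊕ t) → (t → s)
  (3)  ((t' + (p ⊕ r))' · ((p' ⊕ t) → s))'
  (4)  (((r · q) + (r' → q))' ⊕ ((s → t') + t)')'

(1): at (0,0,0,1,0) it gives 1, but φ = 0 — eliminated.
(2): at (0,0,0,0,0) it gives 1, but φ = 0 — eliminated.
(3): at (0,0,0,0,0) it gives 1, but φ = 0 — eliminated.
Only (4) survives; checking it on all 32 rows confirms it matches φ.

4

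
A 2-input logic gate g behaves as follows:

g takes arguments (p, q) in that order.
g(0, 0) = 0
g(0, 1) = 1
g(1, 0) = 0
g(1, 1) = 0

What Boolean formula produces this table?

1 only at (0,1): NOT p AND q.

g(p, q) = NOT p AND q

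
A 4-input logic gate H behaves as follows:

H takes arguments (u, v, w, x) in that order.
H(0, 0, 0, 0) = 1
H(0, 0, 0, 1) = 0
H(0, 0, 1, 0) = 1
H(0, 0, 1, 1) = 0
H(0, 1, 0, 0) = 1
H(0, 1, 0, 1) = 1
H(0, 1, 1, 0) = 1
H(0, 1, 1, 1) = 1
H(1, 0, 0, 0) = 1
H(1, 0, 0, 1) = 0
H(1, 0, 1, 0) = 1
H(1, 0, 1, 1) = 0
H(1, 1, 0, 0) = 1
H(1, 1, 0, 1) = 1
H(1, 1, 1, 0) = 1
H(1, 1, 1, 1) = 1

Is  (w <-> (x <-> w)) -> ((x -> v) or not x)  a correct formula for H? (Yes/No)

Check the formula against H row by row:
  u=0, v=0, w=0, x=0: formula gives 1, H = 1 ✓
  u=0, v=0, w=0, x=1: formula gives 0, H = 0 ✓
  u=0, v=0, w=1, x=0: formula gives 1, H = 1 ✓
  u=0, v=0, w=1, x=1: formula gives 0, H = 0 ✓
  … (the remaining 12 rows also agree.)
No disagreement on any input; they are logically equivalent.

Yes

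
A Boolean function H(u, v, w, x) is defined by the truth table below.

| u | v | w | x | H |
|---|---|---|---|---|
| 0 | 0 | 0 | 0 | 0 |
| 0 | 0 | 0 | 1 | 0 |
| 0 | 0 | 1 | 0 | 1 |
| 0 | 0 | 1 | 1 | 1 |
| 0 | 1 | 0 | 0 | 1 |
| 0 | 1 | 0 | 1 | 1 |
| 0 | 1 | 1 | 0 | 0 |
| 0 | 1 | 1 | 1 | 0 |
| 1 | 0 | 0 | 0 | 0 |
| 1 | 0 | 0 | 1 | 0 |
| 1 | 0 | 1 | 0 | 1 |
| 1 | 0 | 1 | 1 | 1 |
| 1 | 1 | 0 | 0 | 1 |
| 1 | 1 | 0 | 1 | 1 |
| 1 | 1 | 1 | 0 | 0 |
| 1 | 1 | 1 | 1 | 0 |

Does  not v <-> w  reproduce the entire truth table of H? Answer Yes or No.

Evaluate not v <-> w on each row and compare to H:
  u=0, v=0, w=0, x=0: formula gives 0, H = 0 ✓
  u=0, v=0, w=0, x=1: formula gives 0, H = 0 ✓
  u=0, v=0, w=1, x=0: formula gives 1, H = 1 ✓
  u=0, v=0, w=1, x=1: formula gives 1, H = 1 ✓
  … (the remaining 12 rows also agree.)
Every row agrees, so the formula is equivalent.

Yes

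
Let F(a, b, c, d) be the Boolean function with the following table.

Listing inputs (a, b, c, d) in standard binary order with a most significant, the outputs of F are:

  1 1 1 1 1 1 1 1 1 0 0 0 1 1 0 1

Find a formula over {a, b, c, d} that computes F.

F is 0 on only 4 rows — (1,0,0,1), (1,0,1,0), (1,0,1,1), (1,1,1,0). Writing each as a minterm (a·¬b·¬c·d, a·¬b·c·¬d, a·¬b·c·d, a·b·c·¬d) and OR-ing them characterizes exactly where F=0, so F is the negation of that disjunction.

F(a, b, c, d) = NOT ((((((a AND NOT b) AND NOT c) AND d) OR (((a AND NOT b) AND c) AND NOT d)) OR (((a AND NOT b) AND c) AND d)) OR (((a AND b) AND c) AND NOT d))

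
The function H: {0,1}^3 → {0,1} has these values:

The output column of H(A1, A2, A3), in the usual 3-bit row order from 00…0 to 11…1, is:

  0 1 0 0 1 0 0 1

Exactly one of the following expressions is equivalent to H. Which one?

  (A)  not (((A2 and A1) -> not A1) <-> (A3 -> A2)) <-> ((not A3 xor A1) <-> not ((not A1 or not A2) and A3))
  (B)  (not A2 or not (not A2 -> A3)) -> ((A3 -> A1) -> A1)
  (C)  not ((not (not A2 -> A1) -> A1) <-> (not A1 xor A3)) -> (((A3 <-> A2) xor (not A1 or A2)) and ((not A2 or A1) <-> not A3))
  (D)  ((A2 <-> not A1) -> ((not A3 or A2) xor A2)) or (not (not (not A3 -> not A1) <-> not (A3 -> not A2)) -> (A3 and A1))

A

(B) fails at (0,1,0): the formula yields 1, H is 0.
(C) fails at (0,1,0): the formula yields 1, H is 0.
(D) fails at (0,0,0): the formula yields 1, H is 0.
That leaves (A). Evaluating it on every row reproduces the table of H exactly.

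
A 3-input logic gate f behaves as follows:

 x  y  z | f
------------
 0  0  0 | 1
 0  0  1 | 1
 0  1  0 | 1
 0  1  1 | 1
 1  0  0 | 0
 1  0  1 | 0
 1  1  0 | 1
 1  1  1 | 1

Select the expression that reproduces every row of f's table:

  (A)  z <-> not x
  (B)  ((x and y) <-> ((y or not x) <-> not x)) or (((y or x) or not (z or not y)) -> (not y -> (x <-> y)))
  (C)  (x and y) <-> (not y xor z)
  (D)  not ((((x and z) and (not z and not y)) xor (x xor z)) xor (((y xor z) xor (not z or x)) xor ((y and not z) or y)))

B

(A) fails at (0,0,0): the formula yields 0, f is 1.
(C) fails at (0,0,0): the formula yields 0, f is 1.
(D) fails at (0,0,0): the formula yields 0, f is 1.
Only (B) survives; checking it on all 8 rows confirms it matches f.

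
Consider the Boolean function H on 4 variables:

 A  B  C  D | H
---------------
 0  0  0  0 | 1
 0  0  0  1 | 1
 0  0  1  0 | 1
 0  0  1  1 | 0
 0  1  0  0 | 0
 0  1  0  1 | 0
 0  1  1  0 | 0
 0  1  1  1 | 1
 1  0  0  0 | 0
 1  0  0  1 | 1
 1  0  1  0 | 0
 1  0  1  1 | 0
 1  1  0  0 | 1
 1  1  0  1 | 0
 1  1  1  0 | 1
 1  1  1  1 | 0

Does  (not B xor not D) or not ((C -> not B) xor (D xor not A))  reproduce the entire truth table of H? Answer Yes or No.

Test each input against both H and the formula:
  A=0, B=0, C=0, D=0: formula gives 1, H = 1 ✓
  A=0, B=0, C=0, D=1: formula gives 1, H = 1 ✓
  A=0, B=0, C=1, D=0: formula gives 1, H = 1 ✓
  A=0, B=0, C=1, D=1: formula gives 1, but H = 0 ✗
Row (0,0,1,1) is a counterexample, so the formula is not equivalent to H.

No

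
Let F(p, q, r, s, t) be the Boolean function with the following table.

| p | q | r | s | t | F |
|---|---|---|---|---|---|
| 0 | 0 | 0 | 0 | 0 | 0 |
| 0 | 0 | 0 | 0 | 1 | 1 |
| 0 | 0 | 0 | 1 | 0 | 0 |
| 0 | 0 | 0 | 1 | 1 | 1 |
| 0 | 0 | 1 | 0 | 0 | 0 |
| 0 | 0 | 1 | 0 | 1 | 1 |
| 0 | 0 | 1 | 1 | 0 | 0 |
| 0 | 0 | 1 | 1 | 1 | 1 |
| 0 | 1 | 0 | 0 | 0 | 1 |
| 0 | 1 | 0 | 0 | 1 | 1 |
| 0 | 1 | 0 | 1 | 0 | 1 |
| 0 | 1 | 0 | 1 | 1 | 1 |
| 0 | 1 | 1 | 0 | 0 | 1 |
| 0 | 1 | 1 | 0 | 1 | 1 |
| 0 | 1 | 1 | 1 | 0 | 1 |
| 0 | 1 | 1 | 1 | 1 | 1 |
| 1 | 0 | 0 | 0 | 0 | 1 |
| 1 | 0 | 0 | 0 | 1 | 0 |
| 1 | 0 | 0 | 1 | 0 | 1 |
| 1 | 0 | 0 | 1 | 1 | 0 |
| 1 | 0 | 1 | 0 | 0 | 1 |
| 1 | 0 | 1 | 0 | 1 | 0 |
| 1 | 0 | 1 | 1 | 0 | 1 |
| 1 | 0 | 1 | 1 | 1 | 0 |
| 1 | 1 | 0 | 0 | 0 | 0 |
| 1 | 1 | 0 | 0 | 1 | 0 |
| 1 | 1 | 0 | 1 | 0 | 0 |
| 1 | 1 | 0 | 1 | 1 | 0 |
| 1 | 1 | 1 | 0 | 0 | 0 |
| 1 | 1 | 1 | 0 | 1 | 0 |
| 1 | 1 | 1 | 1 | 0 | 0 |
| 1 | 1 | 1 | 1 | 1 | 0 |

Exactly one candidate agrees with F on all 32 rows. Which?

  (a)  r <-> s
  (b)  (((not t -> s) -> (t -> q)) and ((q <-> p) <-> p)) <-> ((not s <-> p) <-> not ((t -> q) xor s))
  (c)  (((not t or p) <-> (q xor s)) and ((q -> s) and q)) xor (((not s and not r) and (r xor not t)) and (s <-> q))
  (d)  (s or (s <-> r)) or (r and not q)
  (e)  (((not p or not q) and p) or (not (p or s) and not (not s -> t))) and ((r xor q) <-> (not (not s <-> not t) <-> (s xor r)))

b

(a) disagrees with F on (0,0,0,0,0) (formula → 1, table → 0); rule it out.
(c) disagrees with F on (0,0,0,0,0) (formula → 1, table → 0); rule it out.
(d) disagrees with F on (0,0,0,0,0) (formula → 1, table → 0); rule it out.
(e) disagrees with F on (0,0,0,0,1) (formula → 0, table → 1); rule it out.
That leaves (b). Evaluating it on every row reproduces the table of F exactly.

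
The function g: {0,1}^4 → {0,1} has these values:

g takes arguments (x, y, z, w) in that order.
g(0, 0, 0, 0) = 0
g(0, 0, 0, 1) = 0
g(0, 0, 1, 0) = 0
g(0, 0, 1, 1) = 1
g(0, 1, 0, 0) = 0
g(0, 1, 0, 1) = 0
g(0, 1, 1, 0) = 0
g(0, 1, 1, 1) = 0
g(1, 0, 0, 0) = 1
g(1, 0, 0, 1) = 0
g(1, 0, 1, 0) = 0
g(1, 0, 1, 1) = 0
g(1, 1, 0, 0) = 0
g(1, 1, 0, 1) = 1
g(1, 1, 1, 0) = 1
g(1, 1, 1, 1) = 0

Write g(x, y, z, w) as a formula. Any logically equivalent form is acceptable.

Collect the rows where g=1 — (0,0,1,1), (1,0,0,0), (1,1,0,1), (1,1,1,0) — and write one minterm per row: ¬x·¬y·z·w, x·¬y·¬z·¬w, x·y·¬z·w, x·y·z·¬w. Their union (logical OR) reproduces the table exactly.

g(x, y, z, w) = (((((¬x ∧ ¬y) ∧ z) ∧ w) ∨ (((x ∧ ¬y) ∧ ¬z) ∧ ¬w)) ∨ (((x ∧ y) ∧ ¬z) ∧ w)) ∨ (((x ∧ y) ∧ z) ∧ ¬w)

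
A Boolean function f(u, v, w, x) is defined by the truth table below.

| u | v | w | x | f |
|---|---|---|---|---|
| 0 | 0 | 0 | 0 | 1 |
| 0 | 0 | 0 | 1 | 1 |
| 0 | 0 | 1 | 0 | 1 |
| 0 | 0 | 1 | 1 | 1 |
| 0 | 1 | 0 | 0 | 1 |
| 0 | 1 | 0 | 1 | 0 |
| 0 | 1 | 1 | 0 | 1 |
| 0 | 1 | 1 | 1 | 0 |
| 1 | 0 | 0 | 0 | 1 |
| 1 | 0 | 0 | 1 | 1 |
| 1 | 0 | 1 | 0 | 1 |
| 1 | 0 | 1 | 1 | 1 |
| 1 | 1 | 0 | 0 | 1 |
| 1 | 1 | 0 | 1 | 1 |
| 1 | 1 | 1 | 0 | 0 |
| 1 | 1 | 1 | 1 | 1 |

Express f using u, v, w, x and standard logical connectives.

The 0-rows are (0,1,0,1), (0,1,1,1), (1,1,1,0). Take each as a conjunction (¬u·v·¬w·x, ¬u·v·w·x, u·v·w·¬x), form their disjunction, and complement — that gives a formula that is 1 everywhere f is.

f(u, v, w, x) = NOT (((((NOT u AND v) AND NOT w) AND x) OR (((NOT u AND v) AND w) AND x)) OR (((u AND v) AND w) AND NOT x))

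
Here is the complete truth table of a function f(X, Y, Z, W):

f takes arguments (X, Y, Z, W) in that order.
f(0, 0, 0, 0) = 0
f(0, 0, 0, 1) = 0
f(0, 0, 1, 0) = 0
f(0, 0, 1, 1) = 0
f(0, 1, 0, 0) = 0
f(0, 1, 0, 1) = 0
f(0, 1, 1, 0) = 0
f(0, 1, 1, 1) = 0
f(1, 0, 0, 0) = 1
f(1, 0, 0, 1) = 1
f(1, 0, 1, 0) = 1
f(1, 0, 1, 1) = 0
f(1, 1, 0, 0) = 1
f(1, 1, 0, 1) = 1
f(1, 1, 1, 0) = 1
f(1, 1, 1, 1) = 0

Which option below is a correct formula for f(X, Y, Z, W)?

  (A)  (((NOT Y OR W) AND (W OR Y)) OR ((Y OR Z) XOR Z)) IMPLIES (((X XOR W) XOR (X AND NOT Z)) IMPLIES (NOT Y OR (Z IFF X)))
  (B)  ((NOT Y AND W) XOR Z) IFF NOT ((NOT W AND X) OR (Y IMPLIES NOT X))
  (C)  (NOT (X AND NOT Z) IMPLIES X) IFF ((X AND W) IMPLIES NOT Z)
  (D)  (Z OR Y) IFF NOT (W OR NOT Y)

C

(A) fails at (0,0,0,0): the formula yields 1, f is 0.
(B) fails at (0,0,0,0): the formula yields 1, f is 0.
(D) fails at (0,0,0,0): the formula yields 1, f is 0.
That leaves (C). Evaluating it on every row reproduces the table of f exactly.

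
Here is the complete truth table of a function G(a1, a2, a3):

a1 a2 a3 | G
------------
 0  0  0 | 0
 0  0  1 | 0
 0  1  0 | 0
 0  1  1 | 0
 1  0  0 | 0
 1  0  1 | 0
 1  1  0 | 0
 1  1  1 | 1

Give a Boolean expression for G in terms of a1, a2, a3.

G(a1, a2, a3) = (a1 · a2) · a3

The output is 1 only when every input is 1 — the AND of all inputs.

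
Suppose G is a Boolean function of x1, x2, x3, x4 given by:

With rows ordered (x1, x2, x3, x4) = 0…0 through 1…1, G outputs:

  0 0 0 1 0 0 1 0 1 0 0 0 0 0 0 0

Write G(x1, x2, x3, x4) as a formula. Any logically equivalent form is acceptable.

G(x1, x2, x3, x4) = ((((~x1 & ~x2) & x3) & x4) | (((~x1 & x2) & x3) & ~x4)) | (((x1 & ~x2) & ~x3) & ~x4)

G=1 on 3 inputs: (0,0,1,1), (0,1,1,0), (1,0,0,0). Reading each as a conjunction of literals (¬x1·¬x2·x3·x4, ¬x1·x2·x3·¬x4, x1·¬x2·¬x3·¬x4) and taking the OR gives the canonical DNF.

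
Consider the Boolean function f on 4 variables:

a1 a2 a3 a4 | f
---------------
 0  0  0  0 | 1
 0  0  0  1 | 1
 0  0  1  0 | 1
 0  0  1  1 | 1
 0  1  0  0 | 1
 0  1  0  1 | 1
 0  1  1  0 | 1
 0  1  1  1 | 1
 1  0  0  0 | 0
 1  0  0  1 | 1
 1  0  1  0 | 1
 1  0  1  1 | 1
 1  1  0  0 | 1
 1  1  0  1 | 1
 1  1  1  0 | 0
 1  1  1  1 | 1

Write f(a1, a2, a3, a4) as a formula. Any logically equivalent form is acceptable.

There are just 2 zero rows: (1,0,0,0), (1,1,1,0). Their minterms are a1·¬a2·¬a3·¬a4, a1·a2·a3·¬a4; the OR of those covers precisely the 0-outputs, and negating it yields f.

f(a1, a2, a3, a4) = ~((((a1 & ~a2) & ~a3) & ~a4) | (((a1 & a2) & a3) & ~a4))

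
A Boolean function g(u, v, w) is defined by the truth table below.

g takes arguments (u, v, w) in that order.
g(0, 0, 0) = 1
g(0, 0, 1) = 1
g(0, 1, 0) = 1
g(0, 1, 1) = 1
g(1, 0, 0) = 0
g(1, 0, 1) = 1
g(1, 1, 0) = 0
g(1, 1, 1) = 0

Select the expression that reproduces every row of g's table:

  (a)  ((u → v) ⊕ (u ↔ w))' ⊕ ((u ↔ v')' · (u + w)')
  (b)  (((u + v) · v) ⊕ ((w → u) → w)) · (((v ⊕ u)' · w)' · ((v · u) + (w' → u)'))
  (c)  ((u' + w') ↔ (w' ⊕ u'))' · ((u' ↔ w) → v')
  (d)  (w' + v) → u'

d

(a): at (0,0,0) it gives 0, but g = 1 — eliminated.
(b): at (0,0,0) it gives 0, but g = 1 — eliminated.
(c): at (0,0,1) it gives 0, but g = 1 — eliminated.
That leaves (d). Evaluating it on every row reproduces the table of g exactly.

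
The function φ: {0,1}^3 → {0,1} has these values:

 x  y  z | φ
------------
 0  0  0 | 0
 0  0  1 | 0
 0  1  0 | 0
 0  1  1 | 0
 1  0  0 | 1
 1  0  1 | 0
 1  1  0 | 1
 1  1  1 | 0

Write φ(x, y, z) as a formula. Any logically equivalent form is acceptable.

φ(x, y, z) = ((x ∧ ¬y) ∧ ¬z) ∨ ((x ∧ y) ∧ ¬z)

φ=1 on 2 inputs: (1,0,0), (1,1,0). Reading each as a conjunction of literals (x·¬y·¬z, x·y·¬z) and taking the OR gives the canonical DNF.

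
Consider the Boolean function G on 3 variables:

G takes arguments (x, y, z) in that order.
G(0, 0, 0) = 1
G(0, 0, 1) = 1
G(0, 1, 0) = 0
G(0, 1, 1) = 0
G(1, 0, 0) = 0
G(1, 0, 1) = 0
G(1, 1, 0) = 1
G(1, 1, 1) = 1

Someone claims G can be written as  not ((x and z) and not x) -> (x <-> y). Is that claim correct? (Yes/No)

Evaluate not ((x and z) and not x) -> (x <-> y) on each row and compare to G:
  x=0, y=0, z=0: formula gives 1, G = 1 ✓
  x=0, y=0, z=1: formula gives 1, G = 1 ✓
  x=0, y=1, z=0: formula gives 0, G = 0 ✓
  x=0, y=1, z=1: formula gives 0, G = 0 ✓
  x=1, y=0, z=0: formula gives 0, G = 0 ✓
  …and likewise for the remaining 3 rows.
All 8 rows match — the expression computes G exactly.

Yes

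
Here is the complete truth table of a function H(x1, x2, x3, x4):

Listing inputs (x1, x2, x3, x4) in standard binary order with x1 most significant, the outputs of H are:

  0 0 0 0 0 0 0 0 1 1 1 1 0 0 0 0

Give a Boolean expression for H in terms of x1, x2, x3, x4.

H(x1, x2, x3, x4) = (((((x1 & ~x2) & ~x3) & ~x4) | (((x1 & ~x2) & ~x3) & x4)) | (((x1 & ~x2) & x3) & ~x4)) | (((x1 & ~x2) & x3) & x4)

Collect the rows where H=1 — (1,0,0,0), (1,0,0,1), (1,0,1,0), (1,0,1,1) — and write one minterm per row: x1·¬x2·¬x3·¬x4, x1·¬x2·¬x3·x4, x1·¬x2·x3·¬x4, x1·¬x2·x3·x4. Their union (logical OR) reproduces the table exactly.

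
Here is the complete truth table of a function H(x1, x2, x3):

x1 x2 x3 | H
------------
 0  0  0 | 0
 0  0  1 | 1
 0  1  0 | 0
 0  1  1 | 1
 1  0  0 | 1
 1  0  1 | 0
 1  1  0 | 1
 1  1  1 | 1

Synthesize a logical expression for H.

H(x1, x2, x3) = ((((x1' · x2') · x3') + ((x1' · x2) · x3')) + ((x1 · x2') · x3))'

There are just 3 zero rows: (0,0,0), (0,1,0), (1,0,1). Their minterms are ¬x1·¬x2·¬x3, ¬x1·x2·¬x3, x1·¬x2·x3; the OR of those covers precisely the 0-outputs, and negating it yields H.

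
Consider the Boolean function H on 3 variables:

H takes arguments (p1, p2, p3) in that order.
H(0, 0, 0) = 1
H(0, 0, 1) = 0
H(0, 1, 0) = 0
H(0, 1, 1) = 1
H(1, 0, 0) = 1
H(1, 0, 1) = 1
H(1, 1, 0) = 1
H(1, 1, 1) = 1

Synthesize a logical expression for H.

H(p1, p2, p3) = (((p1' · p2') · p3) + ((p1' · p2) · p3'))'

There are just 2 zero rows: (0,0,1), (0,1,0). Their minterms are ¬p1·¬p2·p3, ¬p1·p2·¬p3; the OR of those covers precisely the 0-outputs, and negating it yields H.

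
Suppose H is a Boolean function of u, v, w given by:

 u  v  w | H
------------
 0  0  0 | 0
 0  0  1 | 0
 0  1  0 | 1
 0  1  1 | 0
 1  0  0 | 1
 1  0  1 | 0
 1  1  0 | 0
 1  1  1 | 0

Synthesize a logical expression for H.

H(u, v, w) = ((NOT u AND v) AND NOT w) OR ((u AND NOT v) AND NOT w)

The 1-rows are (0,1,0), (1,0,0). Each contributes one minterm — ¬u·v·¬w; u·¬v·¬w — and their disjunction is a sum-of-products form of H.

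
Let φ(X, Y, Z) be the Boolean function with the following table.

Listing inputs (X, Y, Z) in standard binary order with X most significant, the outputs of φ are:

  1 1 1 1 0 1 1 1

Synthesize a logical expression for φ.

Only row (1,0,0) gives 0. So φ is 1 everywhere except there — the complement of the minterm X·¬Y·¬Z.

φ(X, Y, Z) = not ((X and not Y) and not Z)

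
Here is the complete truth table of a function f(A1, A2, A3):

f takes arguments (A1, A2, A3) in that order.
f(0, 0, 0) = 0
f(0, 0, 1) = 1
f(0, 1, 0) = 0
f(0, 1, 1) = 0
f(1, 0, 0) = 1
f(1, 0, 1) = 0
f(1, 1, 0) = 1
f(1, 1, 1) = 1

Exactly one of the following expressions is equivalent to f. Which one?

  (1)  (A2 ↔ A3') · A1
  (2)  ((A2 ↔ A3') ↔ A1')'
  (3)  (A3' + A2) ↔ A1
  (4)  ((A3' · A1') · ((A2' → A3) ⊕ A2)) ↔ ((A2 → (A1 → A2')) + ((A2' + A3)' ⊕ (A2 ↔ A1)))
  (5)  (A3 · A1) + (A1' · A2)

3

(1): at (0,0,1) it gives 0, but f = 1 — eliminated.
(2): at (0,0,0) it gives 1, but f = 0 — eliminated.
(4): at (0,0,1) it gives 0, but f = 1 — eliminated.
(5): at (0,0,1) it gives 0, but f = 1 — eliminated.
That leaves (3). Evaluating it on every row reproduces the table of f exactly.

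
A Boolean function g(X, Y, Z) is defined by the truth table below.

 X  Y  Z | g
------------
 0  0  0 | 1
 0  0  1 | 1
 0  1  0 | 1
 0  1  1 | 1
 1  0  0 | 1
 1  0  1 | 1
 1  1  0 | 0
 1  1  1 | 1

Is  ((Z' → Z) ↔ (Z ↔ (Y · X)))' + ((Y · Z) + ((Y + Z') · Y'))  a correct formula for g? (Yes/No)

Check the formula against g row by row:
  X=0, Y=0, Z=0: formula gives 1, g = 1 ✓
  X=0, Y=0, Z=1: formula gives 1, g = 1 ✓
  X=0, Y=1, Z=0: formula gives 1, g = 1 ✓
  X=0, Y=1, Z=1: formula gives 1, g = 1 ✓
  X=1, Y=0, Z=0: formula gives 1, g = 1 ✓
  …and likewise for the remaining 3 rows.
No disagreement on any input; they are logically equivalent.

Yes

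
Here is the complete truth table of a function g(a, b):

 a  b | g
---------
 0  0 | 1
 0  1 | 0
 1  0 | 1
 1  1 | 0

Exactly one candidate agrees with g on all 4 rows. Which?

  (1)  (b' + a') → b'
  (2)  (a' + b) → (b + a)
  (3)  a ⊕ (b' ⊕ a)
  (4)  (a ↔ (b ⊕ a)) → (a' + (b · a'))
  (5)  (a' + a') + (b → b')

3

(1): at (1,1) it gives 1, but g = 0 — eliminated.
(2): at (0,0) it gives 0, but g = 1 — eliminated.
(4): at (0,1) it gives 1, but g = 0 — eliminated.
(5): at (0,1) it gives 1, but g = 0 — eliminated.
That leaves (3). Evaluating it on every row reproduces the table of g exactly.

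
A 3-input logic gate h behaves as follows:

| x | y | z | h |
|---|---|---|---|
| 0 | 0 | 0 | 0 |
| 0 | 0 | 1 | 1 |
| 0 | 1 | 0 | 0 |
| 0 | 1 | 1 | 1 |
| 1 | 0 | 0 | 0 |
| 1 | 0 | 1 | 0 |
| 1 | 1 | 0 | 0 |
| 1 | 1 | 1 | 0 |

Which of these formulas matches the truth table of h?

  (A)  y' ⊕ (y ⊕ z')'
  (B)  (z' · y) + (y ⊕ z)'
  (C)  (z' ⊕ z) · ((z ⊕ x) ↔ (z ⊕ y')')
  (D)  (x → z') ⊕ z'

(A) fails at (0,0,0): the formula yields 1, h is 0.
(B) fails at (0,0,0): the formula yields 1, h is 0.
(C) fails at (0,0,0): the formula yields 1, h is 0.
(D) is the remaining candidate, and it agrees with h on all 8 inputs.

D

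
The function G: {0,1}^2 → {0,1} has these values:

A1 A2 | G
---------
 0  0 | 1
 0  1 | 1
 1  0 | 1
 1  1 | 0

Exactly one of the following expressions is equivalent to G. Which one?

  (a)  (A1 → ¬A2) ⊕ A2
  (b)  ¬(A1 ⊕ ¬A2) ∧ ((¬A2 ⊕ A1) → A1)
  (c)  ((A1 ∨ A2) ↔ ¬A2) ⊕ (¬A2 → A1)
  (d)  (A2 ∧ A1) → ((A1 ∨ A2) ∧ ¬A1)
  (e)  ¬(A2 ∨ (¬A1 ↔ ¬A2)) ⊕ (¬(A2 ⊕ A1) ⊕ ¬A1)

(a) disagrees with G on (0,1) (formula → 0, table → 1); rule it out.
(b) disagrees with G on (0,0) (formula → 0, table → 1); rule it out.
(c) disagrees with G on (0,0) (formula → 0, table → 1); rule it out.
(e) disagrees with G on (0,0) (formula → 0, table → 1); rule it out.
Only (d) survives; checking it on all 4 rows confirms it matches G.

d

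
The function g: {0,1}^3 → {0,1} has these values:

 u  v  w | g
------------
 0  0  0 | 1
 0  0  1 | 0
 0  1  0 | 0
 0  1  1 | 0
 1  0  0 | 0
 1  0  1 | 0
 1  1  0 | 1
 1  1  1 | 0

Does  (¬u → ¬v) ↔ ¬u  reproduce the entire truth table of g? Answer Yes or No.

No

Test each input against both g and the formula:
  u=0, v=0, w=0: formula gives 1, g = 1 ✓
  u=0, v=0, w=1: formula gives 1, but g = 0 ✗
Row (0,0,1) is a counterexample, so the formula is not equivalent to g.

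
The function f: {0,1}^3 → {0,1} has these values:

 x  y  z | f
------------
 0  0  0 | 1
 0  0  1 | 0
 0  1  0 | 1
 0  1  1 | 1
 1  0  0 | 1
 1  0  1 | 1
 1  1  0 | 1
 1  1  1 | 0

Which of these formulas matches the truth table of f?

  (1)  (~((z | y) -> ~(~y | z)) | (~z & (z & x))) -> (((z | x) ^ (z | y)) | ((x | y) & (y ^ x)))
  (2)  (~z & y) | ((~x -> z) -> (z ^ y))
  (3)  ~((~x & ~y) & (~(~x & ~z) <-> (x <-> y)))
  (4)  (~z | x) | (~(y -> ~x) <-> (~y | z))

1

(2) disagrees with f on (0,0,1) (formula → 1, table → 0); rule it out.
(3) disagrees with f on (1,1,1) (formula → 1, table → 0); rule it out.
(4) disagrees with f on (0,1,1) (formula → 0, table → 1); rule it out.
Only (1) survives; checking it on all 8 rows confirms it matches f.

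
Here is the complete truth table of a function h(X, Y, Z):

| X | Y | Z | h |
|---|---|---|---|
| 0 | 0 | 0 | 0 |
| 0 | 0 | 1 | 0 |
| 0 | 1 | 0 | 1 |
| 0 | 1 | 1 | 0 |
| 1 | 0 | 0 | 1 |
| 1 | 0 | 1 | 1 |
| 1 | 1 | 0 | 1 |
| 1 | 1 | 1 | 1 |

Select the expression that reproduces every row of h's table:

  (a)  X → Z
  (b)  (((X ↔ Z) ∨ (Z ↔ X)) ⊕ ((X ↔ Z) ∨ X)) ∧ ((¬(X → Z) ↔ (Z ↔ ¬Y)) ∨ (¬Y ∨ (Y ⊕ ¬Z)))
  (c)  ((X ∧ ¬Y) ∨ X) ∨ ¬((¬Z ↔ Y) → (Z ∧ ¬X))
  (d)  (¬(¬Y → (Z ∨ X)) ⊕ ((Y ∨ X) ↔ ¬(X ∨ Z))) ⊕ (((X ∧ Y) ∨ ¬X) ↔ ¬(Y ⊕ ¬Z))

(a) fails at (0,0,0): the formula yields 1, h is 0.
(b) fails at (0,1,0): the formula yields 0, h is 1.
(d) fails at (0,0,0): the formula yields 1, h is 0.
Only (c) survives; checking it on all 8 rows confirms it matches h.

c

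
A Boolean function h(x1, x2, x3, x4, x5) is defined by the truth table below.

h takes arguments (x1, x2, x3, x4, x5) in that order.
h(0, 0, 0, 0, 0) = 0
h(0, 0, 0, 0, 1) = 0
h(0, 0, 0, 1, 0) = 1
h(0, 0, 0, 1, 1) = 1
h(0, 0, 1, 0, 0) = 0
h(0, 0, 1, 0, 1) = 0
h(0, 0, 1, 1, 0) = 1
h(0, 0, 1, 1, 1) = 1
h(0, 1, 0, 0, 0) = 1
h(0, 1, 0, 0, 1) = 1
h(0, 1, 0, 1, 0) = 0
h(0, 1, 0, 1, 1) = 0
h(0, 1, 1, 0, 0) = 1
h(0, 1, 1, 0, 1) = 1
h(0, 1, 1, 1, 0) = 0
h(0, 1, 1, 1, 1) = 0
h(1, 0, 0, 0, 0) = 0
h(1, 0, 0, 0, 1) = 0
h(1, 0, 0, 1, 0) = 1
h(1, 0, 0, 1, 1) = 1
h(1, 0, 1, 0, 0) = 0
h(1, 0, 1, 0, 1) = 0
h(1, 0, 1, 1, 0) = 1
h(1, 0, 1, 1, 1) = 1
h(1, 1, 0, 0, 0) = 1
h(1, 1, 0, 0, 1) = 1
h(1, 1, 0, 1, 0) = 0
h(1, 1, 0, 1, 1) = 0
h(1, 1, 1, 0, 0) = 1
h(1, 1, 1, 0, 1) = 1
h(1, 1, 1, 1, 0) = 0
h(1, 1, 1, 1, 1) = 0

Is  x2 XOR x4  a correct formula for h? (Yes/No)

Yes

Evaluate x2 XOR x4 on each row and compare to h:
  x1=0, x2=0, x3=0, x4=0, x5=0: formula gives 0, h = 0 ✓
  x1=0, x2=0, x3=0, x4=0, x5=1: formula gives 0, h = 0 ✓
  x1=0, x2=0, x3=0, x4=1, x5=0: formula gives 1, h = 1 ✓
  x1=0, x2=0, x3=0, x4=1, x5=1: formula gives 1, h = 1 ✓
  …and likewise for the remaining 28 rows.
Every row agrees, so the formula is equivalent.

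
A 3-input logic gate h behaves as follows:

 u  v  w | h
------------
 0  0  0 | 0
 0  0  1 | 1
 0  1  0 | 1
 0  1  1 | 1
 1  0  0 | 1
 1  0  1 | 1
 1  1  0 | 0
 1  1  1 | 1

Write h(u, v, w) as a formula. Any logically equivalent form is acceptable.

h is 0 on only 2 rows — (0,0,0), (1,1,0). Writing each as a minterm (¬u·¬v·¬w, u·v·¬w) and OR-ing them characterizes exactly where h=0, so h is the negation of that disjunction.

h(u, v, w) = ¬(((¬u ∧ ¬v) ∧ ¬w) ∨ ((u ∧ v) ∧ ¬w))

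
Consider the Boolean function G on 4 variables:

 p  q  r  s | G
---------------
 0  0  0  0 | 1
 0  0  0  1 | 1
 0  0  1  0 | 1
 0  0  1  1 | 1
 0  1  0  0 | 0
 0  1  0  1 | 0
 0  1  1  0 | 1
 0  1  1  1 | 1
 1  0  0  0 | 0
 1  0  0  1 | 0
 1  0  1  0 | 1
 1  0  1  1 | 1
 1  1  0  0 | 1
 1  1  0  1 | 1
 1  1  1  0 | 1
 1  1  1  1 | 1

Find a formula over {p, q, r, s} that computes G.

G(p, q, r, s) = ~((((((~p & q) & ~r) & ~s) | (((~p & q) & ~r) & s)) | (((p & ~q) & ~r) & ~s)) | (((p & ~q) & ~r) & s))

The 0-rows are (0,1,0,0), (0,1,0,1), (1,0,0,0), (1,0,0,1). Take each as a conjunction (¬p·q·¬r·¬s, ¬p·q·¬r·s, p·¬q·¬r·¬s, p·¬q·¬r·s), form their disjunction, and complement — that gives a formula that is 1 everywhere G is.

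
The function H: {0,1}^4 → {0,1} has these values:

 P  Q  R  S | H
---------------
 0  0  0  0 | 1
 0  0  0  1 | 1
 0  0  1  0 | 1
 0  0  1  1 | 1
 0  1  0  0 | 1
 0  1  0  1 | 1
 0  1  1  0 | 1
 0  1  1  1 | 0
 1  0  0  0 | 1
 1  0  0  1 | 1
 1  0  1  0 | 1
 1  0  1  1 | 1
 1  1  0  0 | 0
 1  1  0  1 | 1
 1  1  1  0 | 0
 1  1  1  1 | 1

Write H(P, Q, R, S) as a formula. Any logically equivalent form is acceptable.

There are just 3 zero rows: (0,1,1,1), (1,1,0,0), (1,1,1,0). Their minterms are ¬P·Q·R·S, P·Q·¬R·¬S, P·Q·R·¬S; the OR of those covers precisely the 0-outputs, and negating it yields H.

H(P, Q, R, S) = ¬(((((¬P ∧ Q) ∧ R) ∧ S) ∨ (((P ∧ Q) ∧ ¬R) ∧ ¬S)) ∨ (((P ∧ Q) ∧ R) ∧ ¬S))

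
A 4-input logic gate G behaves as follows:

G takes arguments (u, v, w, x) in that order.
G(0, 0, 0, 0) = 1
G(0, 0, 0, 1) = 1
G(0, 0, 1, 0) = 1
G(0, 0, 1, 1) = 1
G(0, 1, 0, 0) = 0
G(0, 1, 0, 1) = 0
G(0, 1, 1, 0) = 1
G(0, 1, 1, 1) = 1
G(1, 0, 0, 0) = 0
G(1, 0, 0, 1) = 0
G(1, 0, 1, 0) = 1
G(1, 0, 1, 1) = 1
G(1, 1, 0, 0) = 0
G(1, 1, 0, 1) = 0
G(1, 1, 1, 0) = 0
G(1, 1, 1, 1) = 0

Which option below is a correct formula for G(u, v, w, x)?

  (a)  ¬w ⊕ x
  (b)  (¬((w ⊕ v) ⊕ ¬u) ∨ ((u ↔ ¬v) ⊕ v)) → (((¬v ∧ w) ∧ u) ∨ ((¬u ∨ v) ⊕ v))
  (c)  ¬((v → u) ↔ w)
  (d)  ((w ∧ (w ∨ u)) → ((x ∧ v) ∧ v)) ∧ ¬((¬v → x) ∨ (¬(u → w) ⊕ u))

(a): at (0,0,0,1) it gives 0, but G = 1 — eliminated.
(c): at (0,0,1,0) it gives 0, but G = 1 — eliminated.
(d): at (0,0,0,1) it gives 0, but G = 1 — eliminated.
Only (b) survives; checking it on all 16 rows confirms it matches G.

b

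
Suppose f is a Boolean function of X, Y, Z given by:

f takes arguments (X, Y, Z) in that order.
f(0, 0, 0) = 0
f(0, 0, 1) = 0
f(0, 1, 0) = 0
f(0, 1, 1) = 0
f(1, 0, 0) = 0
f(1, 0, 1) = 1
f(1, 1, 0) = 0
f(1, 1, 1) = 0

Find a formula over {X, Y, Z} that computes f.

f(X, Y, Z) = (X · Y') · Z

f is 1 on exactly one input, (1,0,1), whose minterm is X·¬Y·Z. So f is just that conjunction.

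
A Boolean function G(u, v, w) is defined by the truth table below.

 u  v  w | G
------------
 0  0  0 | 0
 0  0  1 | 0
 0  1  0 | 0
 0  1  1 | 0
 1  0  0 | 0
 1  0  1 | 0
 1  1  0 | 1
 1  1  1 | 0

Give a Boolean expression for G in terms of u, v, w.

G(u, v, w) = (u & v) & ~w

G is 1 on exactly one input, (1,1,0), whose minterm is u·v·¬w. So G is just that conjunction.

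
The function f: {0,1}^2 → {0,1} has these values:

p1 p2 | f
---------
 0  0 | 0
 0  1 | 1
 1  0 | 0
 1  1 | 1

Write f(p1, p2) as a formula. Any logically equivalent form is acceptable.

The output simply equals p2.

f(p1, p2) = p2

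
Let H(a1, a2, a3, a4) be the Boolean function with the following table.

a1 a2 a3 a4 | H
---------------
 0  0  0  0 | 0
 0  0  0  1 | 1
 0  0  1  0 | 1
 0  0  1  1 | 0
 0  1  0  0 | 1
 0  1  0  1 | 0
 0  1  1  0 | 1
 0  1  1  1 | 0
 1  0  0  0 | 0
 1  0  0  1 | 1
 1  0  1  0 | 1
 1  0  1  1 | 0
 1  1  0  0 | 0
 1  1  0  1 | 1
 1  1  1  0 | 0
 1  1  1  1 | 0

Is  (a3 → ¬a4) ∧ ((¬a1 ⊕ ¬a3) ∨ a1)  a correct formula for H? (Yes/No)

No

Test each input against both H and the formula:
  a1=0, a2=0, a3=0, a4=0: formula gives 0, H = 0 ✓
  a1=0, a2=0, a3=0, a4=1: formula gives 0, but H = 1 ✗
Row (0,0,0,1) is a counterexample, so the formula is not equivalent to H.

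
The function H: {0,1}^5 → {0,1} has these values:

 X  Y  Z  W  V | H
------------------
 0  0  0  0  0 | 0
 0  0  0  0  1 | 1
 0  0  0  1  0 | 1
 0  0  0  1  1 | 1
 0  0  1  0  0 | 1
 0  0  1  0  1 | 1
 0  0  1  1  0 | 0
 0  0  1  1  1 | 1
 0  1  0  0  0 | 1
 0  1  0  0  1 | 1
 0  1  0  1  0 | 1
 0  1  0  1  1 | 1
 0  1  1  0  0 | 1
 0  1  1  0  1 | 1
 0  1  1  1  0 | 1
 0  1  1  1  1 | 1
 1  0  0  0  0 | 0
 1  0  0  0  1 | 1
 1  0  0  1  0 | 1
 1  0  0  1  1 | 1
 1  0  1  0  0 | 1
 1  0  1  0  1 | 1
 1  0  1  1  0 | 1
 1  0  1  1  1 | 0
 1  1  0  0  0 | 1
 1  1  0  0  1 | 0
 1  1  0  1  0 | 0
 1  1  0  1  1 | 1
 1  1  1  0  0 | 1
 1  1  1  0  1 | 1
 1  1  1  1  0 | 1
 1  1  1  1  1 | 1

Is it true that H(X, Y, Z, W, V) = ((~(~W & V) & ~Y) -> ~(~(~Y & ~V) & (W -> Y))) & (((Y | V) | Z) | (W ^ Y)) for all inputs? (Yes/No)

No

Evaluate ((~(~W & V) & ~Y) -> ~(~(~Y & ~V) & (W -> Y))) & (((Y | V) | Z) | (W ^ Y)) on each row and compare to H:
  X=0, Y=0, Z=0, W=0, V=0: formula gives 0, H = 0 ✓
  X=0, Y=0, Z=0, W=0, V=1: formula gives 1, H = 1 ✓
  X=0, Y=0, Z=0, W=1, V=0: formula gives 1, H = 1 ✓
  X=0, Y=0, Z=0, W=1, V=1: formula gives 1, H = 1 ✓
  …
  X=0, Y=0, Z=1, W=1, V=0: formula gives 1, but H = 0 ✗
Row (0,0,1,1,0) is a counterexample, so the formula is not equivalent to H.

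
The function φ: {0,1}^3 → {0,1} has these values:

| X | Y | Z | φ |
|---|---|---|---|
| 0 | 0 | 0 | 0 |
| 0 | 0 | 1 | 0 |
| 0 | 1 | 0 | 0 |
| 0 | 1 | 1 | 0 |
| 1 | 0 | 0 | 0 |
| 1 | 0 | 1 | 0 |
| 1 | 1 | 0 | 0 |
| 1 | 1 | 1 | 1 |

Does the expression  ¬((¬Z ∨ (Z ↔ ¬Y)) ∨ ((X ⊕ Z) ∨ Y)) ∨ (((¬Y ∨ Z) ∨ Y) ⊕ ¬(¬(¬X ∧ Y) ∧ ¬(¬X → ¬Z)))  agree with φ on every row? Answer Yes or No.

No

Test each input against both φ and the formula:
  X=0, Y=0, Z=0: formula gives 0, φ = 0 ✓
  X=0, Y=0, Z=1: formula gives 1, but φ = 0 ✗
A single disagreement suffices: at (0,0,1) they differ, so the formula does not compute φ.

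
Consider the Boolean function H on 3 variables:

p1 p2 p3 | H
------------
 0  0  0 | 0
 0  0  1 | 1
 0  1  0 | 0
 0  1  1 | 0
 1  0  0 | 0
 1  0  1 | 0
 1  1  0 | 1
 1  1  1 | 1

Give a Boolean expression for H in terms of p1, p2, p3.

The 1-rows are (0,0,1), (1,1,0), (1,1,1). Each contributes one minterm — ¬p1·¬p2·p3; p1·p2·¬p3; p1·p2·p3 — and their disjunction is a sum-of-products form of H.

H(p1, p2, p3) = (((~p1 & ~p2) & p3) | ((p1 & p2) & ~p3)) | ((p1 & p2) & p3)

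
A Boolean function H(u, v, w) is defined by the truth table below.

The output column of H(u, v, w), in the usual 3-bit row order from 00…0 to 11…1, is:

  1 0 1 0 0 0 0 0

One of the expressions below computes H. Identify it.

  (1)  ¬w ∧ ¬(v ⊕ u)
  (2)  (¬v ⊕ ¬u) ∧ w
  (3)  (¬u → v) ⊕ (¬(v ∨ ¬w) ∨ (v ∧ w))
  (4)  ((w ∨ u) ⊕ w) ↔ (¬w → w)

4

(1) disagrees with H on (0,1,0) (formula → 0, table → 1); rule it out.
(2) disagrees with H on (0,0,0) (formula → 0, table → 1); rule it out.
(3) disagrees with H on (0,0,0) (formula → 0, table → 1); rule it out.
That leaves (4). Evaluating it on every row reproduces the table of H exactly.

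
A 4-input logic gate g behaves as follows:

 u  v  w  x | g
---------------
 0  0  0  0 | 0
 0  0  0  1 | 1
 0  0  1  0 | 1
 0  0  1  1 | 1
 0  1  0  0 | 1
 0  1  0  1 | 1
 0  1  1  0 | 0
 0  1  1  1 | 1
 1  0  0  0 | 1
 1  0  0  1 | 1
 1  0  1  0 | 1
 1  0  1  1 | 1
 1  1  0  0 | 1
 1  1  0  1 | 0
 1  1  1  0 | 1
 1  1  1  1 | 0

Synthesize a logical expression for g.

g(u, v, w, x) = ¬((((((¬u ∧ ¬v) ∧ ¬w) ∧ ¬x) ∨ (((¬u ∧ v) ∧ w) ∧ ¬x)) ∨ (((u ∧ v) ∧ ¬w) ∧ x)) ∨ (((u ∧ v) ∧ w) ∧ x))

g is 0 on only 4 rows — (0,0,0,0), (0,1,1,0), (1,1,0,1), (1,1,1,1). Writing each as a minterm (¬u·¬v·¬w·¬x, ¬u·v·w·¬x, u·v·¬w·x, u·v·w·x) and OR-ing them characterizes exactly where g=0, so g is the negation of that disjunction.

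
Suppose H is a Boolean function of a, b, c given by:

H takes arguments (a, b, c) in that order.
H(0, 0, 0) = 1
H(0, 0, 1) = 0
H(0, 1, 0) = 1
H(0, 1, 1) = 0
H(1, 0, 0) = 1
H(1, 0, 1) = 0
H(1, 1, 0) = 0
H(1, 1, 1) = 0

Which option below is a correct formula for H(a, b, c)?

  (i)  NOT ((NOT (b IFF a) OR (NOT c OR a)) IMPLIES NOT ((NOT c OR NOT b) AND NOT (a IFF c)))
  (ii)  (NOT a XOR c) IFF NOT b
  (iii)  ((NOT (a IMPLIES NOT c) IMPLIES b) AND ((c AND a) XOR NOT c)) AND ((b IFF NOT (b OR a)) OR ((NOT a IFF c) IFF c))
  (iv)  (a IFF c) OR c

iii

(i) fails at (0,0,0): the formula yields 0, H is 1.
(ii) fails at (0,1,0): the formula yields 0, H is 1.
(iv) fails at (0,0,1): the formula yields 1, H is 0.
(iii) is the remaining candidate, and it agrees with H on all 8 inputs.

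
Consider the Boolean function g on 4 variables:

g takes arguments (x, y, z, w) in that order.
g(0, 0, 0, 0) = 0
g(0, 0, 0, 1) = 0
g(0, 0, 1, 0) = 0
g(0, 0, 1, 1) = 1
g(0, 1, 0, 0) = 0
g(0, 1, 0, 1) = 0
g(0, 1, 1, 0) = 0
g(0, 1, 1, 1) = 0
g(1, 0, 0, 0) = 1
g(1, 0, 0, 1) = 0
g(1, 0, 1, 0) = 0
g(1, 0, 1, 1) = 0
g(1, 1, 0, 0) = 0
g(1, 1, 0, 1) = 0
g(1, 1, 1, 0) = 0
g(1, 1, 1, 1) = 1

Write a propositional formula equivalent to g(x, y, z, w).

Collect the rows where g=1 — (0,0,1,1), (1,0,0,0), (1,1,1,1) — and write one minterm per row: ¬x·¬y·z·w, x·¬y·¬z·¬w, x·y·z·w. Their union (logical OR) reproduces the table exactly.

g(x, y, z, w) = ((((NOT x AND NOT y) AND z) AND w) OR (((x AND NOT y) AND NOT z) AND NOT w)) OR (((x AND y) AND z) AND w)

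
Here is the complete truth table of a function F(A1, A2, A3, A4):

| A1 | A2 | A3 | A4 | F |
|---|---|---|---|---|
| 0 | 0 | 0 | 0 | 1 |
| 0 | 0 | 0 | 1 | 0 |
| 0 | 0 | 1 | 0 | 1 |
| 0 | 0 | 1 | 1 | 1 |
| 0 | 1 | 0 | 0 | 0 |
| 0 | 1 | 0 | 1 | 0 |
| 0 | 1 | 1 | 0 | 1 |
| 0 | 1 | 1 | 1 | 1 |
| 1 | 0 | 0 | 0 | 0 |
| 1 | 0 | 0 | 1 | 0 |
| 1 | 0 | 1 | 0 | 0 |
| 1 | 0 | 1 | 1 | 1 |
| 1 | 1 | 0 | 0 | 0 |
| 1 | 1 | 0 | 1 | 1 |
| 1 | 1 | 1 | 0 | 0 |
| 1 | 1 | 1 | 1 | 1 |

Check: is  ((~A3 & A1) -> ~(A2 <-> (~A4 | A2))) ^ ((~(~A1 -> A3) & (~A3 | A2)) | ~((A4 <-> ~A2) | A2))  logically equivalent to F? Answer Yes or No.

Evaluate ((~A3 & A1) -> ~(A2 <-> (~A4 | A2))) ^ ((~(~A1 -> A3) & (~A3 | A2)) | ~((A4 <-> ~A2) | A2)) on each row and compare to F:
  A1=0, A2=0, A3=0, A4=0: formula gives 0, but F = 1 ✗
A single disagreement suffices: at (0,0,0,0) they differ, so the formula does not compute F.

No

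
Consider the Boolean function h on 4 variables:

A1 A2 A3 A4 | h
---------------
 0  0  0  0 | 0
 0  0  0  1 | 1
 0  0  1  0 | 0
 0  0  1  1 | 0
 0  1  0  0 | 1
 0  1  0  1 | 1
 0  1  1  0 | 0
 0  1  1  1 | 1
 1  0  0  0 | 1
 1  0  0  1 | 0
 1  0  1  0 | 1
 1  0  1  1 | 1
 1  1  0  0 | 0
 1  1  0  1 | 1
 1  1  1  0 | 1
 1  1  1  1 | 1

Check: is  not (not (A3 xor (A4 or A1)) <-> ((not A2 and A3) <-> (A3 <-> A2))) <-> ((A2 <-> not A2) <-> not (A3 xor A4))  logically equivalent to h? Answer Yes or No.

No

Check the formula against h row by row:
  A1=0, A2=0, A3=0, A4=0: formula gives 0, h = 0 ✓
  A1=0, A2=0, A3=0, A4=1: formula gives 0, but h = 1 ✗
Since they disagree at (0,0,0,1), the expression is not a correct formula for h.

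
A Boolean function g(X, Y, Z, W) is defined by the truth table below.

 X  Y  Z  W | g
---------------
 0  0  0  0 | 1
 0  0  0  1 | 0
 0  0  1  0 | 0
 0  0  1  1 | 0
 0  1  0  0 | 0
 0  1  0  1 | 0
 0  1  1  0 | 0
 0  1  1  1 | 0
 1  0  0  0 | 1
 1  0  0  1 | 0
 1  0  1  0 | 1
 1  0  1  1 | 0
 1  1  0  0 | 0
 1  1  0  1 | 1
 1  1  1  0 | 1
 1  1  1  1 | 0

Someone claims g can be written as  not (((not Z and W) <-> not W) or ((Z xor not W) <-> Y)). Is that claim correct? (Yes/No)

Check the formula against g row by row:
  X=0, Y=0, Z=0, W=0: formula gives 1, g = 1 ✓
  X=0, Y=0, Z=0, W=1: formula gives 0, g = 0 ✓
  X=0, Y=0, Z=1, W=0: formula gives 0, g = 0 ✓
  X=0, Y=0, Z=1, W=1: formula gives 0, g = 0 ✓
  …
  X=0, Y=1, Z=0, W=1: formula gives 1, but g = 0 ✗
A single disagreement suffices: at (0,1,0,1) they differ, so the formula does not compute g.

No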